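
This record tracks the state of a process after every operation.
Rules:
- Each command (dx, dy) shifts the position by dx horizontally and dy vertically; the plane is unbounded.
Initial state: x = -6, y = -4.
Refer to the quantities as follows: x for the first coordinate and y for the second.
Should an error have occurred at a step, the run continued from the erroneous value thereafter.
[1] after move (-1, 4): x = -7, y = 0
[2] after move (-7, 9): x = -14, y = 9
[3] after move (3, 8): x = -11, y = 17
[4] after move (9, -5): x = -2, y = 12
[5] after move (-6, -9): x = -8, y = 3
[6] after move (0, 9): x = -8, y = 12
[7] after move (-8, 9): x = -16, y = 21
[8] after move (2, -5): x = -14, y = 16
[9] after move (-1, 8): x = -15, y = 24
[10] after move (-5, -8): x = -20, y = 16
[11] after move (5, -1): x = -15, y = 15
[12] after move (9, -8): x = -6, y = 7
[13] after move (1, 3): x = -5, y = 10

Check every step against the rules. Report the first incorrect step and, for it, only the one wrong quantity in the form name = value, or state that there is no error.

no error

Step 1: x = -6 + (-1) = -7, y = -4 + (4) = 0 — matches.
Step 2: x = -7 + (-7) = -14, y = 0 + (9) = 9 — no discrepancy.
Step 3: x = -14 + (3) = -11, y = 9 + (8) = 17 — exactly as logged.
Step 4: x = -11 + (9) = -2, y = 17 + (-5) = 12 — same as recorded.
Step 5: x = -2 + (-6) = -8, y = 12 + (-9) = 3 — consistent with the record.
Step 6: x = -8 + (0) = -8, y = 3 + (9) = 12 — exactly as logged.
Step 7: x = -8 + (-8) = -16, y = 12 + (9) = 21 — confirmed correct.
Step 8: x = -16 + (2) = -14, y = 21 + (-5) = 16 — no discrepancy.
Step 9: x = -14 + (-1) = -15, y = 16 + (8) = 24 — consistent with the record.
Step 10: x = -15 + (-5) = -20, y = 24 + (-8) = 16 — no discrepancy.
Step 11: x = -20 + (5) = -15, y = 16 + (-1) = 15 — checks out.
Step 12: x = -15 + (9) = -6, y = 15 + (-8) = 7 — checks out.
Step 13: x = -6 + (1) = -5, y = 7 + (3) = 10 — in agreement.
Nothing is out of place; the run is error-free.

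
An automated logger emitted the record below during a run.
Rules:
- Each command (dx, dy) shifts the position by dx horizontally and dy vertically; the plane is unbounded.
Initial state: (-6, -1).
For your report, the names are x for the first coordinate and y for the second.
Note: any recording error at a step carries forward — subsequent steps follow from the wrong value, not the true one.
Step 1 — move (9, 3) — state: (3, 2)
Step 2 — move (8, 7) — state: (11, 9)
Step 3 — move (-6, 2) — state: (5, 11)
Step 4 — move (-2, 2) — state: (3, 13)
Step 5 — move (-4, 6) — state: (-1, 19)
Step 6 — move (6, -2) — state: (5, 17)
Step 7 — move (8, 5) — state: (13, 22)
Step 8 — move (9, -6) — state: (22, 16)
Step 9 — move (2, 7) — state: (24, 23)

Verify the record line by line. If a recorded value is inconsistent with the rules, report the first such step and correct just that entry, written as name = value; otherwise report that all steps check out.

Step 1: x = -6 + (9) = 3, y = -1 + (3) = 2 — no discrepancy.
Step 2: x = 3 + (8) = 11, y = 2 + (7) = 9 — exactly as logged.
Step 3: x = 11 + (-6) = 5, y = 9 + (2) = 11 — matches.
Step 4: x = 5 + (-2) = 3, y = 11 + (2) = 13 — consistent with the record.
Step 5: x = 3 + (-4) = -1, y = 13 + (6) = 19 — exactly as logged.
Step 6: x = -1 + (6) = 5, y = 19 + (-2) = 17 — agrees with the record.
Step 7: x = 5 + (8) = 13, y = 17 + (5) = 22 — in agreement.
Step 8: x = 13 + (9) = 22, y = 22 + (-6) = 16 — matches.
Step 9: x = 22 + (2) = 24, y = 16 + (7) = 23 — matches.
All entries verified; no error found.

no error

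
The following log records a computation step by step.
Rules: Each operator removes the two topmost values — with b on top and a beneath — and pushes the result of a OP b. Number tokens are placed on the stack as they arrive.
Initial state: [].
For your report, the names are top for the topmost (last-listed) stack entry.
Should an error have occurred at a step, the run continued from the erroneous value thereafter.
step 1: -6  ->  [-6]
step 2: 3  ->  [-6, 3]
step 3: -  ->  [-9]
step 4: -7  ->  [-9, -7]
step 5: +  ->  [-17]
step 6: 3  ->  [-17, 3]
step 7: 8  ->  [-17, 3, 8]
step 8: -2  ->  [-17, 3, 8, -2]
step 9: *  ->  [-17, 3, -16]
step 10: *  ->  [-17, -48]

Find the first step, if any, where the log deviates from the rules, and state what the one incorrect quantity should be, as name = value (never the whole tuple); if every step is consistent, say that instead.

step 5, top = -16

Recomputing the run from the initial state:
step 1: [-6]
step 2: [-6, 3]
step 3: [-9]
step 4: [-9, -7]
step 5: [-16]
step 6: [-16, 3]
step 7: [-16, 3, 8]
step 8: [-16, 3, 8, -2]
step 9: [-16, 3, -16]
step 10: [-16, -48]
The first disagreement with the log is at step 5, where the value should be top = -16.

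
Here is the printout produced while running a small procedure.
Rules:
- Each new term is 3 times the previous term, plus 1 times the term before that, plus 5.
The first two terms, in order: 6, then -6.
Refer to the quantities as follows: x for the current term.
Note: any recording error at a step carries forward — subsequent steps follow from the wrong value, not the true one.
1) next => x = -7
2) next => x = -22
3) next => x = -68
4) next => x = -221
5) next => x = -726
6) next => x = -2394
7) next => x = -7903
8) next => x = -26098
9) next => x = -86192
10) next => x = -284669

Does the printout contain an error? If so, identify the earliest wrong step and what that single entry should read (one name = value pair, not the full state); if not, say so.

Recomputing the run from the initial state:
step 1: x = -7
step 2: x = -22
step 3: x = -68
step 4: x = -221
step 5: x = -726
step 6: x = -2394
step 7: x = -7903
step 8: x = -26098
step 9: x = -86192
step 10: x = -284669
This matches the printout at every step.

no error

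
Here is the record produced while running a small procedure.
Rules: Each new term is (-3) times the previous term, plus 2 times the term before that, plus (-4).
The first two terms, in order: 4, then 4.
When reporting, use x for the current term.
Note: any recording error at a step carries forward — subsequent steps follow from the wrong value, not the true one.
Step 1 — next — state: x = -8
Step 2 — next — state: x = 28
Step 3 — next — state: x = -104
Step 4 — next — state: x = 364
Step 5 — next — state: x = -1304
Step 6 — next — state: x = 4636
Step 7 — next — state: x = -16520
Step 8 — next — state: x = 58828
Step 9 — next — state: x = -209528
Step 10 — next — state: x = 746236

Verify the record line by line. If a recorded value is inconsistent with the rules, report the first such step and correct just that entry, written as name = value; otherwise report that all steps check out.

no error

Recomputing the run from the initial state:
step 1: x = -8
step 2: x = 28
step 3: x = -104
step 4: x = 364
step 5: x = -1304
step 6: x = 4636
step 7: x = -16520
step 8: x = 58828
step 9: x = -209528
step 10: x = 746236
This matches the record at every step.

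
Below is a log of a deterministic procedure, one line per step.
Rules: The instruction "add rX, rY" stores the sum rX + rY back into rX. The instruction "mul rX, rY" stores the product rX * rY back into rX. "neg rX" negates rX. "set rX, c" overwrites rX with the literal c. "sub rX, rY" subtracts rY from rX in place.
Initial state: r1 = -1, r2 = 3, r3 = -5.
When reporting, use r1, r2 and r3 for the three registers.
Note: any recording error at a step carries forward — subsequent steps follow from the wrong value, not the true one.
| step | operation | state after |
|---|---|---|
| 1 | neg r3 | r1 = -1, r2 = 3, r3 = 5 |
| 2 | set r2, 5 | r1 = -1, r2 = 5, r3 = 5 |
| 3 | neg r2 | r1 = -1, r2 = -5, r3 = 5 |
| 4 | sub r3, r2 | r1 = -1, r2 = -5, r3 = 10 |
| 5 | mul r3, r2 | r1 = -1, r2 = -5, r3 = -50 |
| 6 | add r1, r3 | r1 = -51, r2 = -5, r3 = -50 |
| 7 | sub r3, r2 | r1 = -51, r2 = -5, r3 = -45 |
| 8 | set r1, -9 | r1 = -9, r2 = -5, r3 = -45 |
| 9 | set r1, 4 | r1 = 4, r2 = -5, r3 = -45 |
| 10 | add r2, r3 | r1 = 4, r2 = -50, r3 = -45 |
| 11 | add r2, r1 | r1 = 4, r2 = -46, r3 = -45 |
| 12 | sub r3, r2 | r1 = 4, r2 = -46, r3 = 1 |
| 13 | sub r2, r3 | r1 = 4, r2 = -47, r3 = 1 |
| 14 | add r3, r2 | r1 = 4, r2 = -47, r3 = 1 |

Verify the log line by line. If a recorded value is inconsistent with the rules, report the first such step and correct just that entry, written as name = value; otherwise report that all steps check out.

1. r3 = -(-5) = 5 (verified)
2. r2 = 5 (agrees with the log)
3. r2 = -(5) = -5 (no discrepancy)
4. r3 = 5 - -5 = 10 (consistent with the log)
5. r3 = 10 * -5 = -50 (agrees with the log)
6. r1 = -1 + -50 = -51 (checks out)
7. r3 = -50 - -5 = -45 (checks out)
8. r1 = -9 (exactly as logged)
9. r1 = 4 (exactly as logged)
10. r2 = -5 + -45 = -50 (matches)
11. r2 = -50 + 4 = -46 (consistent with the log)
12. r3 = -45 - -46 = 1 (same as recorded)
13. r2 = -46 - 1 = -47 (verified)
14. r3 = 1 + -47 = -46 (the recorded entry deviates here)
So the first discrepancy is step 14, where the right value is r3 = -46.

step 14, r3 = -46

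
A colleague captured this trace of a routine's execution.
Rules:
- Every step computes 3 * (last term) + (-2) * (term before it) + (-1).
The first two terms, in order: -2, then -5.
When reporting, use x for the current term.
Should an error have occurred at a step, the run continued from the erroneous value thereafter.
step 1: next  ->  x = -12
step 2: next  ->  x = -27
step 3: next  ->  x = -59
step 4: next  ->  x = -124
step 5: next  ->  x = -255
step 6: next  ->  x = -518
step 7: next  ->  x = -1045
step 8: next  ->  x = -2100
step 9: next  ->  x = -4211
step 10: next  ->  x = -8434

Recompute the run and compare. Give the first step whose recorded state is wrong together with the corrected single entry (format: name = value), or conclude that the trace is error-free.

step 3, x = -58

1. x = 3*(-5) + (-2)*(-2) + (-1) = -12 (same as recorded)
2. x = 3*(-12) + (-2)*(-5) + (-1) = -27 (checks out)
3. x = 3*(-27) + (-2)*(-12) + (-1) = -58 (the trace disagrees here)
First incorrect step: 3; the correct value is x = -58.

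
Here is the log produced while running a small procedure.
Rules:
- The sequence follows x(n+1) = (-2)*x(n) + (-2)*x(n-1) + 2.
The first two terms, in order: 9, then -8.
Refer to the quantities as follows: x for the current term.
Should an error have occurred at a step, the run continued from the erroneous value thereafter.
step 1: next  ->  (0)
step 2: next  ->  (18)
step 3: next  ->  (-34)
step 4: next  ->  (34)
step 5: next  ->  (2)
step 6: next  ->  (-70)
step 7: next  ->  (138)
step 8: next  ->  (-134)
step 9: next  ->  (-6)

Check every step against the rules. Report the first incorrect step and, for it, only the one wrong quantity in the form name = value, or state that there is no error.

Recomputing the run from the initial state:
step 1: x = 0
step 2: x = 18
step 3: x = -34
step 4: x = 34
step 5: x = 2
step 6: x = -70
step 7: x = 138
step 8: x = -134
step 9: x = -6
This matches the log at every step.

no error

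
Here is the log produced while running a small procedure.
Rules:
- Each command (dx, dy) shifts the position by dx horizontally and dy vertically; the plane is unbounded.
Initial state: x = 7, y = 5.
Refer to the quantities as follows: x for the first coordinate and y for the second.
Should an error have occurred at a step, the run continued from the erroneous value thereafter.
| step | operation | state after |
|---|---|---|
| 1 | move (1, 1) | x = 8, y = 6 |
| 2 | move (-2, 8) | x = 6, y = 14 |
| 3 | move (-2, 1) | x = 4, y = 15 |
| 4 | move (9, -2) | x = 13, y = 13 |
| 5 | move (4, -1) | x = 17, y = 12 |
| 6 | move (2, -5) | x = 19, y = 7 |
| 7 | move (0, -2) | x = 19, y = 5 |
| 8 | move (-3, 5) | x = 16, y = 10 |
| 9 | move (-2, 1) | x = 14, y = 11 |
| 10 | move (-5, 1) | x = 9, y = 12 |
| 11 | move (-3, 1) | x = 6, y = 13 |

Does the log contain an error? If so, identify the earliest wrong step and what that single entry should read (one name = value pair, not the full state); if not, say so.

no error

1. x = 7 + (1) = 8, y = 5 + (1) = 6 (checks out)
2. x = 8 + (-2) = 6, y = 6 + (8) = 14 (agrees with the log)
3. x = 6 + (-2) = 4, y = 14 + (1) = 15 (same as recorded)
4. x = 4 + (9) = 13, y = 15 + (-2) = 13 (no discrepancy)
5. x = 13 + (4) = 17, y = 13 + (-1) = 12 (in agreement)
6. x = 17 + (2) = 19, y = 12 + (-5) = 7 (confirmed correct)
7. x = 19 + (0) = 19, y = 7 + (-2) = 5 (in agreement)
8. x = 19 + (-3) = 16, y = 5 + (5) = 10 (confirmed correct)
9. x = 16 + (-2) = 14, y = 10 + (1) = 11 (agrees with the log)
10. x = 14 + (-5) = 9, y = 11 + (1) = 12 (agrees with the log)
11. x = 9 + (-3) = 6, y = 12 + (1) = 13 (confirmed correct)
No step deviates from the rules.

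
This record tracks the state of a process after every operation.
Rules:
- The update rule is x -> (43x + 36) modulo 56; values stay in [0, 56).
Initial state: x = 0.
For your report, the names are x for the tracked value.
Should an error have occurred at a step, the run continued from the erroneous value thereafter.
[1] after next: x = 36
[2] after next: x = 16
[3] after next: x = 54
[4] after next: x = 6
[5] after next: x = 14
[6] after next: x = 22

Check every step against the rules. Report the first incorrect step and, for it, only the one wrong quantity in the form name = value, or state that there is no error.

step 3, x = 52

Recomputing the run from the initial state:
step 1: x = 36
step 2: x = 16
step 3: x = 52
step 4: x = 32
step 5: x = 12
step 6: x = 48
The first disagreement with the record is at step 3, where the value should be x = 52.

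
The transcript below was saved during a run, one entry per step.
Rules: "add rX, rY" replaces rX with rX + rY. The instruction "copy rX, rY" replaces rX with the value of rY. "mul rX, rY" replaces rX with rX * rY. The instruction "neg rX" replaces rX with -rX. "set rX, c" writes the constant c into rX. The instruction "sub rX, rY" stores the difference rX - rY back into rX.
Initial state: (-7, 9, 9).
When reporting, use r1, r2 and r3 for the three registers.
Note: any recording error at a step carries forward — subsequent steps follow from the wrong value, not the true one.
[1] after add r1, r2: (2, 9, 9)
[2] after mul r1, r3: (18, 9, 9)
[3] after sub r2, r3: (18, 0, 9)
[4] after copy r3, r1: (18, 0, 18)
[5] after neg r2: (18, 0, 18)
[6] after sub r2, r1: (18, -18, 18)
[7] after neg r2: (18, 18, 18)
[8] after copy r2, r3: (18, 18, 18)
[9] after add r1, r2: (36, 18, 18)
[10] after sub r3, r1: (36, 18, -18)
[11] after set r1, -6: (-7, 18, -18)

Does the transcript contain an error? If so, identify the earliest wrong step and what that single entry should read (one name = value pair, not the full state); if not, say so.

step 11, r1 = -6

step 1: r1 = -7 + 9 = 2 -> exactly as logged
step 2: r1 = 2 * 9 = 18 -> consistent with the transcript
step 3: r2 = 9 - 9 = 0 -> matches
step 4: r3 = 18 -> confirmed correct
step 5: r2 = -(0) = 0 -> matches
step 6: r2 = 0 - 18 = -18 -> agrees with the transcript
step 7: r2 = -(-18) = 18 -> verified
step 8: r2 = 18 -> checks out
step 9: r1 = 18 + 18 = 36 -> no discrepancy
step 10: r3 = 18 - 36 = -18 -> same as recorded
step 11: r1 = -6 -> the transcript disagrees here
First deviation found at step 11; the corrected entry is r1 = -6.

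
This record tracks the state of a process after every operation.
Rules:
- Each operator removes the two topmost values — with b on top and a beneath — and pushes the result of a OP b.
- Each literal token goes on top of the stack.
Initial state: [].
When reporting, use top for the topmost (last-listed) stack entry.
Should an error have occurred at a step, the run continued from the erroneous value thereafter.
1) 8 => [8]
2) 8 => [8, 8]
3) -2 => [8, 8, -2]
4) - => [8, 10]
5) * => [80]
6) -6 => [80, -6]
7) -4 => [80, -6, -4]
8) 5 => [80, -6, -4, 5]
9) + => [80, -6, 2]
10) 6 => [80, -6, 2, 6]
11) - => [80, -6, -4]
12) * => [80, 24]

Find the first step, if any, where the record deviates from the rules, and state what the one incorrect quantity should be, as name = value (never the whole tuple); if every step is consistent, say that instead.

step 1: push 8: top = 8 -> verified
step 2: push 8: top = 8 -> confirmed correct
step 3: push -2: top = -2 -> agrees with the record
step 4: 8 - -2 = 10 -> no discrepancy
step 5: 8 * 10 = 80 -> exactly as logged
step 6: push -6: top = -6 -> verified
step 7: push -4: top = -4 -> in agreement
step 8: push 5: top = 5 -> exactly as logged
step 9: -4 + 5 = 1 -> the recorded entry deviates here
The earliest wrong entry is at step 9: it should read top = 1.

step 9, top = 1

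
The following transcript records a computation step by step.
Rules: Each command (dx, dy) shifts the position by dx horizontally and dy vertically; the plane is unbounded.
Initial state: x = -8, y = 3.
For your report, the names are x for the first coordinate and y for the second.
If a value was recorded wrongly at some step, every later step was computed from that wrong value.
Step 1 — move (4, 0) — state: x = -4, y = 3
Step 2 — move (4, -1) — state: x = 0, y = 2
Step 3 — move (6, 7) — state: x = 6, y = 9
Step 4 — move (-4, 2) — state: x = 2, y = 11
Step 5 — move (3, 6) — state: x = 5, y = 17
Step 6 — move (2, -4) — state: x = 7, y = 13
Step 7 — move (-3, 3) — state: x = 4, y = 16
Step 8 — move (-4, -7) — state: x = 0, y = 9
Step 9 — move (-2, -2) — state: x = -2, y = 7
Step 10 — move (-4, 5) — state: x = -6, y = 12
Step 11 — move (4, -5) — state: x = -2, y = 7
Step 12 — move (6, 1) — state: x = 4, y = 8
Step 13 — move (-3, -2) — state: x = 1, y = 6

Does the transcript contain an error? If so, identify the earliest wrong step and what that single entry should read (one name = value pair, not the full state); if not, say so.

no error

1. x = -8 + (4) = -4, y = 3 + (0) = 3 (same as recorded)
2. x = -4 + (4) = 0, y = 3 + (-1) = 2 (confirmed correct)
3. x = 0 + (6) = 6, y = 2 + (7) = 9 (no discrepancy)
4. x = 6 + (-4) = 2, y = 9 + (2) = 11 (exactly as logged)
5. x = 2 + (3) = 5, y = 11 + (6) = 17 (matches)
6. x = 5 + (2) = 7, y = 17 + (-4) = 13 (matches)
7. x = 7 + (-3) = 4, y = 13 + (3) = 16 (consistent with the transcript)
8. x = 4 + (-4) = 0, y = 16 + (-7) = 9 (exactly as logged)
9. x = 0 + (-2) = -2, y = 9 + (-2) = 7 (in agreement)
10. x = -2 + (-4) = -6, y = 7 + (5) = 12 (same as recorded)
11. x = -6 + (4) = -2, y = 12 + (-5) = 7 (agrees with the transcript)
12. x = -2 + (6) = 4, y = 7 + (1) = 8 (consistent with the transcript)
13. x = 4 + (-3) = 1, y = 8 + (-2) = 6 (matches)
The recomputation confirms every line.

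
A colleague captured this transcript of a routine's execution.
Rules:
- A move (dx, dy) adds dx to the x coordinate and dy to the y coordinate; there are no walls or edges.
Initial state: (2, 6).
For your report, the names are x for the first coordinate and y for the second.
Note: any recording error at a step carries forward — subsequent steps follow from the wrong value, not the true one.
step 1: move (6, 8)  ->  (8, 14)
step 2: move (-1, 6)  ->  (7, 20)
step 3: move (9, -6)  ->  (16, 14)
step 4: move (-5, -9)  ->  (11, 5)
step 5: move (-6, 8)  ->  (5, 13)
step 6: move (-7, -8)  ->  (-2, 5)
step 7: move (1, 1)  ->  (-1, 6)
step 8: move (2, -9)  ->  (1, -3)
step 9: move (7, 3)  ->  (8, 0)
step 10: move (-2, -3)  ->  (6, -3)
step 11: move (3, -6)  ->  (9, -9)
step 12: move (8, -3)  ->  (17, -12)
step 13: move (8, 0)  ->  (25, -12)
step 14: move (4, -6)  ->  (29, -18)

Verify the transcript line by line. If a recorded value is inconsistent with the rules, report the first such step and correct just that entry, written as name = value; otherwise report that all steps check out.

step 1: x = 2 + (6) = 8, y = 6 + (8) = 14 -> verified
step 2: x = 8 + (-1) = 7, y = 14 + (6) = 20 -> matches
step 3: x = 7 + (9) = 16, y = 20 + (-6) = 14 -> no discrepancy
step 4: x = 16 + (-5) = 11, y = 14 + (-9) = 5 -> checks out
step 5: x = 11 + (-6) = 5, y = 5 + (8) = 13 -> agrees with the transcript
step 6: x = 5 + (-7) = -2, y = 13 + (-8) = 5 -> in agreement
step 7: x = -2 + (1) = -1, y = 5 + (1) = 6 -> same as recorded
step 8: x = -1 + (2) = 1, y = 6 + (-9) = -3 -> no discrepancy
step 9: x = 1 + (7) = 8, y = -3 + (3) = 0 -> no discrepancy
step 10: x = 8 + (-2) = 6, y = 0 + (-3) = -3 -> confirmed correct
step 11: x = 6 + (3) = 9, y = -3 + (-6) = -9 -> confirmed correct
step 12: x = 9 + (8) = 17, y = -9 + (-3) = -12 -> consistent with the transcript
step 13: x = 17 + (8) = 25, y = -12 + (0) = -12 -> in agreement
step 14: x = 25 + (4) = 29, y = -12 + (-6) = -18 -> same as recorded
All steps check out; nothing to correct.

no error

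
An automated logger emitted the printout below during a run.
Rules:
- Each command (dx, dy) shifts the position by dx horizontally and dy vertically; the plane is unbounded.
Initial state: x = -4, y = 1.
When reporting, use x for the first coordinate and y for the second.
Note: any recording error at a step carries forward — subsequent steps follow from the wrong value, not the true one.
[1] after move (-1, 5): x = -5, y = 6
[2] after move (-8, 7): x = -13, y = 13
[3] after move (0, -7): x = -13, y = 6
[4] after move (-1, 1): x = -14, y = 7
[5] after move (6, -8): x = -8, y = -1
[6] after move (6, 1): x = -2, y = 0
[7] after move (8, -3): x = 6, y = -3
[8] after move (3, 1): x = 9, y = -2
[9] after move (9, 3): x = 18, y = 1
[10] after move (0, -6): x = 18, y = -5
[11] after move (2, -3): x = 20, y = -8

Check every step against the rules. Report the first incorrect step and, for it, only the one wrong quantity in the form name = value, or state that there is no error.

no error

Step 1: x = -4 + (-1) = -5, y = 1 + (5) = 6 — exactly as logged.
Step 2: x = -5 + (-8) = -13, y = 6 + (7) = 13 — checks out.
Step 3: x = -13 + (0) = -13, y = 13 + (-7) = 6 — same as recorded.
Step 4: x = -13 + (-1) = -14, y = 6 + (1) = 7 — exactly as logged.
Step 5: x = -14 + (6) = -8, y = 7 + (-8) = -1 — confirmed correct.
Step 6: x = -8 + (6) = -2, y = -1 + (1) = 0 — same as recorded.
Step 7: x = -2 + (8) = 6, y = 0 + (-3) = -3 — no discrepancy.
Step 8: x = 6 + (3) = 9, y = -3 + (1) = -2 — confirmed correct.
Step 9: x = 9 + (9) = 18, y = -2 + (3) = 1 — consistent with the printout.
Step 10: x = 18 + (0) = 18, y = 1 + (-6) = -5 — agrees with the printout.
Step 11: x = 18 + (2) = 20, y = -5 + (-3) = -8 — in agreement.
All entries verified; no error found.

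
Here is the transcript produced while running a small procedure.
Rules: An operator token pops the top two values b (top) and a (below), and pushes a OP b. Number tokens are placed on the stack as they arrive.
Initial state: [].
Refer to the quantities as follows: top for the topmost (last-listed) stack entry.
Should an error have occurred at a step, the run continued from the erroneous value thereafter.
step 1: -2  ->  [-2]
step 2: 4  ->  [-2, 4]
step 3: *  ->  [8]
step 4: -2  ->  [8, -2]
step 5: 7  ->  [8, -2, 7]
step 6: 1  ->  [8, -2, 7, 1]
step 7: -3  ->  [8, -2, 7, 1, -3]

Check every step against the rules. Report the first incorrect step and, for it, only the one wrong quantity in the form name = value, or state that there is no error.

step 3, top = -8

Recomputing the run from the initial state:
step 1: [-2]
step 2: [-2, 4]
step 3: [-8]
step 4: [-8, -2]
step 5: [-8, -2, 7]
step 6: [-8, -2, 7, 1]
step 7: [-8, -2, 7, 1, -3]
The first disagreement with the transcript is at step 3, where the value should be top = -8.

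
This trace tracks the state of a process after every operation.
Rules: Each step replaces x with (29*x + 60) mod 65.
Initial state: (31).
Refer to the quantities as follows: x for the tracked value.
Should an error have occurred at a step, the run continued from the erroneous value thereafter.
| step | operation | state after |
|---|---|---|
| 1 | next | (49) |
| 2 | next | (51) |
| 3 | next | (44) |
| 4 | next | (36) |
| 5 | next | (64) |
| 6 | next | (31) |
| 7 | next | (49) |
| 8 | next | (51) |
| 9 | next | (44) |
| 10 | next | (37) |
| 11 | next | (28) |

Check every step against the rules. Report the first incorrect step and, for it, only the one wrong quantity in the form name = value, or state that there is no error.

step 10, x = 36

Recomputing the run from the initial state:
step 1: x = 49
step 2: x = 51
step 3: x = 44
step 4: x = 36
step 5: x = 64
step 6: x = 31
step 7: x = 49
step 8: x = 51
step 9: x = 44
step 10: x = 36
step 11: x = 64
The first disagreement with the trace is at step 10, where the value should be x = 36.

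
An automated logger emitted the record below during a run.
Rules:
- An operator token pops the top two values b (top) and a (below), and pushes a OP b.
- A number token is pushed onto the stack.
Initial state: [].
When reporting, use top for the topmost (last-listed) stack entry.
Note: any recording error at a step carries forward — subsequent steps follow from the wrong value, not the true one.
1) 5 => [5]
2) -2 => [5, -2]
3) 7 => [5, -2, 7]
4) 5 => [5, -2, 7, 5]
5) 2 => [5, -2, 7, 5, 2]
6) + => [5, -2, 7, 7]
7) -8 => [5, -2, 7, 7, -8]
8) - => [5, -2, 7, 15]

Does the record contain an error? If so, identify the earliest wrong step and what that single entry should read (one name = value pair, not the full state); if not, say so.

no error

1. push 5: top = 5 (verified)
2. push -2: top = -2 (checks out)
3. push 7: top = 7 (agrees with the record)
4. push 5: top = 5 (confirmed correct)
5. push 2: top = 2 (agrees with the record)
6. 5 + 2 = 7 (same as recorded)
7. push -8: top = -8 (confirmed correct)
8. 7 - -8 = 15 (in agreement)
All entries verified; no error found.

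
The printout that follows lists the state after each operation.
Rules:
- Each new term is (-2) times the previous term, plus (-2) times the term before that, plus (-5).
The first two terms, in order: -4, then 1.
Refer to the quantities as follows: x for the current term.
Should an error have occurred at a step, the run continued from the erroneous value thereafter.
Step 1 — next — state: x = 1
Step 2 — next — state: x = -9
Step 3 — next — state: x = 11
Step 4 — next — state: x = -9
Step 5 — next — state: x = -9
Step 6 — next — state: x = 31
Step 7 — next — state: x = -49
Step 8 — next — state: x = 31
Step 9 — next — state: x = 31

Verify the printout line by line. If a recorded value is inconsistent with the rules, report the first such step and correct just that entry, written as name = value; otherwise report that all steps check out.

1. x = -2*(1) + (-2)*(-4) + (-5) = 1 (no discrepancy)
2. x = -2*(1) + (-2)*(1) + (-5) = -9 (exactly as logged)
3. x = -2*(-9) + (-2)*(1) + (-5) = 11 (consistent with the printout)
4. x = -2*(11) + (-2)*(-9) + (-5) = -9 (no discrepancy)
5. x = -2*(-9) + (-2)*(11) + (-5) = -9 (matches)
6. x = -2*(-9) + (-2)*(-9) + (-5) = 31 (in agreement)
7. x = -2*(31) + (-2)*(-9) + (-5) = -49 (checks out)
8. x = -2*(-49) + (-2)*(31) + (-5) = 31 (matches)
9. x = -2*(31) + (-2)*(-49) + (-5) = 31 (agrees with the printout)
Every step is consistent.

no error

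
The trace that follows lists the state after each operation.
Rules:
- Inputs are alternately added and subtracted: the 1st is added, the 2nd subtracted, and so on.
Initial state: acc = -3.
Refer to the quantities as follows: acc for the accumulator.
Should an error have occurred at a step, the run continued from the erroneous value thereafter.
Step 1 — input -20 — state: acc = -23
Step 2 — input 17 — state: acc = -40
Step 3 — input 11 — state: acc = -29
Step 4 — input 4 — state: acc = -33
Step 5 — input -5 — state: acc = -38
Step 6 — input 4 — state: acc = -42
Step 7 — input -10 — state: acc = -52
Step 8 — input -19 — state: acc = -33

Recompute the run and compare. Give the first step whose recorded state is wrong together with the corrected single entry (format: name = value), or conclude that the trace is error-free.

Recomputing the run from the initial state:
step 1: acc = -23
step 2: acc = -40
step 3: acc = -29
step 4: acc = -33
step 5: acc = -38
step 6: acc = -42
step 7: acc = -52
step 8: acc = -33
This matches the trace at every step.

no error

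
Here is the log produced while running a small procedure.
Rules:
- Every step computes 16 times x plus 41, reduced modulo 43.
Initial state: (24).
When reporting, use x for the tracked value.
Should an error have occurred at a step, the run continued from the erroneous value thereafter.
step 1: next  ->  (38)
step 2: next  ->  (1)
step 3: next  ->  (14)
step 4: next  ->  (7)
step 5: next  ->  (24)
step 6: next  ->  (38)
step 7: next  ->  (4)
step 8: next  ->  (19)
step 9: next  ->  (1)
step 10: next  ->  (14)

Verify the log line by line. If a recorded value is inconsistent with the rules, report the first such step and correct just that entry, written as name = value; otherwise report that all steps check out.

step 2, x = 4

Recomputing the run from the initial state:
step 1: x = 38
step 2: x = 4
step 3: x = 19
step 4: x = 1
step 5: x = 14
step 6: x = 7
step 7: x = 24
step 8: x = 38
step 9: x = 4
step 10: x = 19
The first disagreement with the log is at step 2, where the value should be x = 4.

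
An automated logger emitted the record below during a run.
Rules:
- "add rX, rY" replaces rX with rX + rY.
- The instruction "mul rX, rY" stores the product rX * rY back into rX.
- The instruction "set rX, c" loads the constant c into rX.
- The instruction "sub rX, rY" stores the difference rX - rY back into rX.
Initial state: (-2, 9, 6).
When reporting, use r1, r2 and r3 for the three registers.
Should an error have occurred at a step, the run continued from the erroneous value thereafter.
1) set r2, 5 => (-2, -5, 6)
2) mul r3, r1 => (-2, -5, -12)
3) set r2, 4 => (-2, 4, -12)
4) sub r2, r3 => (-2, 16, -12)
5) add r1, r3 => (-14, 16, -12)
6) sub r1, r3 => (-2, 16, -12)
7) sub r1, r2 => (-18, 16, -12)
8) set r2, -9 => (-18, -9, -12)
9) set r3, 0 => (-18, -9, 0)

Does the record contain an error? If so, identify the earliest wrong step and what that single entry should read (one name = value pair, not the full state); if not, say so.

step 1, r2 = 5

Recomputing the run from the initial state:
step 1: r1 = -2, r2 = 5, r3 = 6
step 2: r1 = -2, r2 = 5, r3 = -12
step 3: r1 = -2, r2 = 4, r3 = -12
step 4: r1 = -2, r2 = 16, r3 = -12
step 5: r1 = -14, r2 = 16, r3 = -12
step 6: r1 = -2, r2 = 16, r3 = -12
step 7: r1 = -18, r2 = 16, r3 = -12
step 8: r1 = -18, r2 = -9, r3 = -12
step 9: r1 = -18, r2 = -9, r3 = 0
The first disagreement with the record is at step 1, where the value should be r2 = 5.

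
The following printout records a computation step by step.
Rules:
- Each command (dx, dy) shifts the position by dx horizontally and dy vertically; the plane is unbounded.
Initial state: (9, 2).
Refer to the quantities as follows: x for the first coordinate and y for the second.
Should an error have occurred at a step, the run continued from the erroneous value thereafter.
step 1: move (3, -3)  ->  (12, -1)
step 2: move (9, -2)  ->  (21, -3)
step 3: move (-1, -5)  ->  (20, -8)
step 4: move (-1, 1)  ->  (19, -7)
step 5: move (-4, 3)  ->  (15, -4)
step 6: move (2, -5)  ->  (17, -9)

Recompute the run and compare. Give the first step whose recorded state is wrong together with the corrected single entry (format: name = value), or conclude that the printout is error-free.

step 1: x = 9 + (3) = 12, y = 2 + (-3) = -1 -> in agreement
step 2: x = 12 + (9) = 21, y = -1 + (-2) = -3 -> no discrepancy
step 3: x = 21 + (-1) = 20, y = -3 + (-5) = -8 -> confirmed correct
step 4: x = 20 + (-1) = 19, y = -8 + (1) = -7 -> confirmed correct
step 5: x = 19 + (-4) = 15, y = -7 + (3) = -4 -> same as recorded
step 6: x = 15 + (2) = 17, y = -4 + (-5) = -9 -> in agreement
Nothing is out of place; the run is error-free.

no error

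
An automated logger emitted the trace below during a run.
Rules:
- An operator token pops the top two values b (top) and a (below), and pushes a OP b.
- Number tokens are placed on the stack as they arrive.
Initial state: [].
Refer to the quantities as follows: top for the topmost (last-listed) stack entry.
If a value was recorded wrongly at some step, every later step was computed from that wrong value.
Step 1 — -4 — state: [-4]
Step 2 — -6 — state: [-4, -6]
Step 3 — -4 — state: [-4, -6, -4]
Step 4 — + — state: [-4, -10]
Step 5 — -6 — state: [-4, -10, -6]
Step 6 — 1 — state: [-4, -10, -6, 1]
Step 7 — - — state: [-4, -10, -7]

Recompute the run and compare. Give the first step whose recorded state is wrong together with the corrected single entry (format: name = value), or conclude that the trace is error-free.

no error

Recomputing the run from the initial state:
step 1: [-4]
step 2: [-4, -6]
step 3: [-4, -6, -4]
step 4: [-4, -10]
step 5: [-4, -10, -6]
step 6: [-4, -10, -6, 1]
step 7: [-4, -10, -7]
This matches the trace at every step.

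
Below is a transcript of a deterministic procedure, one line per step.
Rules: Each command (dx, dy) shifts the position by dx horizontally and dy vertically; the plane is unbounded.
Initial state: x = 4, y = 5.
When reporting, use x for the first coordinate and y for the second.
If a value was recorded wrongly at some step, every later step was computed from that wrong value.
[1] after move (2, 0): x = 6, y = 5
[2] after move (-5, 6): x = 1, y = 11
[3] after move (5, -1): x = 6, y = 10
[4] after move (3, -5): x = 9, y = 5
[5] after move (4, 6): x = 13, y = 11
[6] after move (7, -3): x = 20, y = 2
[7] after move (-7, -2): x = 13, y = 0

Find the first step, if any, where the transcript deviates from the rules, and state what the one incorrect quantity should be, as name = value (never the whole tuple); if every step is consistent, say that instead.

step 6, y = 8

Recomputing the run from the initial state:
step 1: x = 6, y = 5
step 2: x = 1, y = 11
step 3: x = 6, y = 10
step 4: x = 9, y = 5
step 5: x = 13, y = 11
step 6: x = 20, y = 8
step 7: x = 13, y = 6
The first disagreement with the transcript is at step 6, where the value should be y = 8.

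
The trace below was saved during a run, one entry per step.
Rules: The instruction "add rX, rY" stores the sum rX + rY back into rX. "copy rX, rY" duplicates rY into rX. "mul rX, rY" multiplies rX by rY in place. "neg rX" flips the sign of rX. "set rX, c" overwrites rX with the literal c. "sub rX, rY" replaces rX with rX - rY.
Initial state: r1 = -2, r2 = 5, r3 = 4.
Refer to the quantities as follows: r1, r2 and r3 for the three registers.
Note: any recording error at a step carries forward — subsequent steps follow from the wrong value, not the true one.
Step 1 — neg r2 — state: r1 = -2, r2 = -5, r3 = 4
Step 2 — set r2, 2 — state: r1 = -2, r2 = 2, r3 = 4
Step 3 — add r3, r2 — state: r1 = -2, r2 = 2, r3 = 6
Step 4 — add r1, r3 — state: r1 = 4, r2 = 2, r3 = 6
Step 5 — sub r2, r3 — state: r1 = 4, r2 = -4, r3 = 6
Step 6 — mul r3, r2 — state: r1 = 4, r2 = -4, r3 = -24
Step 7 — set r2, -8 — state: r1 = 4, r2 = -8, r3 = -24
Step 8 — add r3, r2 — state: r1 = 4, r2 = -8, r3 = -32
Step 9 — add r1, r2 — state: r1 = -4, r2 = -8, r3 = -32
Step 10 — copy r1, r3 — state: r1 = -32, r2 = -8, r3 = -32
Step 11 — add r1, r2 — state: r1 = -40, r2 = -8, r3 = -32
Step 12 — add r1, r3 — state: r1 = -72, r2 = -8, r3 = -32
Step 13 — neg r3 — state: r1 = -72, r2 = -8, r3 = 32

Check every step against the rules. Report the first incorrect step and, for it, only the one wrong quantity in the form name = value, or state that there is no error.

Recomputing the run from the initial state:
step 1: r1 = -2, r2 = -5, r3 = 4
step 2: r1 = -2, r2 = 2, r3 = 4
step 3: r1 = -2, r2 = 2, r3 = 6
step 4: r1 = 4, r2 = 2, r3 = 6
step 5: r1 = 4, r2 = -4, r3 = 6
step 6: r1 = 4, r2 = -4, r3 = -24
step 7: r1 = 4, r2 = -8, r3 = -24
step 8: r1 = 4, r2 = -8, r3 = -32
step 9: r1 = -4, r2 = -8, r3 = -32
step 10: r1 = -32, r2 = -8, r3 = -32
step 11: r1 = -40, r2 = -8, r3 = -32
step 12: r1 = -72, r2 = -8, r3 = -32
step 13: r1 = -72, r2 = -8, r3 = 32
This matches the trace at every step.

no error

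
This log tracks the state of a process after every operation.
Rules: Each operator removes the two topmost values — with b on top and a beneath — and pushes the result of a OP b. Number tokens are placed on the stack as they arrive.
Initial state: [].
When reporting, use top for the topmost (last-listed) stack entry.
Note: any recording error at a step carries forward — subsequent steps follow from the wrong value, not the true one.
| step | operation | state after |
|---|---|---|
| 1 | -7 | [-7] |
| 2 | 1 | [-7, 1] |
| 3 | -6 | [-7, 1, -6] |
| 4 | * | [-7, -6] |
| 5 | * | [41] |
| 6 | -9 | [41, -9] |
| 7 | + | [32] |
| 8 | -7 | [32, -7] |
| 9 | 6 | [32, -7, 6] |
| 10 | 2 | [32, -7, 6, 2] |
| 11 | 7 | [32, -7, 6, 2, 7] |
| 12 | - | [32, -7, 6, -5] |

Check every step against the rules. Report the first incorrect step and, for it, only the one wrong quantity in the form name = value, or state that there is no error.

step 5, top = 42

Step 1: push -7: top = -7 — in agreement.
Step 2: push 1: top = 1 — checks out.
Step 3: push -6: top = -6 — confirmed correct.
Step 4: 1 * -6 = -6 — agrees with the log.
Step 5: -7 * -6 = 42 — the entry is off here.
Conclusion: step 5 carries the first error; the entry should be top = 42.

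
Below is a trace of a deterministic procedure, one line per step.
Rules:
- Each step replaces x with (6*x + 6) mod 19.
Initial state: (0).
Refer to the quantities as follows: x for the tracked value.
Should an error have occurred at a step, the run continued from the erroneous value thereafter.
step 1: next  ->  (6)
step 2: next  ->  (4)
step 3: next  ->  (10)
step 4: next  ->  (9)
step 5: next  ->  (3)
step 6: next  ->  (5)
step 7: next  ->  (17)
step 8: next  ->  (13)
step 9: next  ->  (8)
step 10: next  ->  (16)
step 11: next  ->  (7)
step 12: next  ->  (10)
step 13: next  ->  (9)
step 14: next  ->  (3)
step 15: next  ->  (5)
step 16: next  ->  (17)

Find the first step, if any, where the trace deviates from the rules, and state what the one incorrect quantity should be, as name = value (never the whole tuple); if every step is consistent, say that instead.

1. x = (6*0 + 6) mod 19 = 6 (no discrepancy)
2. x = (6*6 + 6) mod 19 = 4 (exactly as logged)
3. x = (6*4 + 6) mod 19 = 11 (not what was recorded)
Conclusion: step 3 carries the first error; the entry should be x = 11.

step 3, x = 11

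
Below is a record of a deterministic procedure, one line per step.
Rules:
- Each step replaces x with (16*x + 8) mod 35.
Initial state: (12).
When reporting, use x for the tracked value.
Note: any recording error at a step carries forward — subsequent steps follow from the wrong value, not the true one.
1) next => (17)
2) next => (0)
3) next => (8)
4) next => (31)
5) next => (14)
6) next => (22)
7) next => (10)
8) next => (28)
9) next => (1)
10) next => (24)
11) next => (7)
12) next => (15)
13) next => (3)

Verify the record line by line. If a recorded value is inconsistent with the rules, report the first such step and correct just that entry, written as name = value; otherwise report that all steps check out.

step 1, x = 25

1. x = (16*12 + 8) mod 35 = 25 (the recorded entry deviates here)
First deviation found at step 1; the corrected entry is x = 25.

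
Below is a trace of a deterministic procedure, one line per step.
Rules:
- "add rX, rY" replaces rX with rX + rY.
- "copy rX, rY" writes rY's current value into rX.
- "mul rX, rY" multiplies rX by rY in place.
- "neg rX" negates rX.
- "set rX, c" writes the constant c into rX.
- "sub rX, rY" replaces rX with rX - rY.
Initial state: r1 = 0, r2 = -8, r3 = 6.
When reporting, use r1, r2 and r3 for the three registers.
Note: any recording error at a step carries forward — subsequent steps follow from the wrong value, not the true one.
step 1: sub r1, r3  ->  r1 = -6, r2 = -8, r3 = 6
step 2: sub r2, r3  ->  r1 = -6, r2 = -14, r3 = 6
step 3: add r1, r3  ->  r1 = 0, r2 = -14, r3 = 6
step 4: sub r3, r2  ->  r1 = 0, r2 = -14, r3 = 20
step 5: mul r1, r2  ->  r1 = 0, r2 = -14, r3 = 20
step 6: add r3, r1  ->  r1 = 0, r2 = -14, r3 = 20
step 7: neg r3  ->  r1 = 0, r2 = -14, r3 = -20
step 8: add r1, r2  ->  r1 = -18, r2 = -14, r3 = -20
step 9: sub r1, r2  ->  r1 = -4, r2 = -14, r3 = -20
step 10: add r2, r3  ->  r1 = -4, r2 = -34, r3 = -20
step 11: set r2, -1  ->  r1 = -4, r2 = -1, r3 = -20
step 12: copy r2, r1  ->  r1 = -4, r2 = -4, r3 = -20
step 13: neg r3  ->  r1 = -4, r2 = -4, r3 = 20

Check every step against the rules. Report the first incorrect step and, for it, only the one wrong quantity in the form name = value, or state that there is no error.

Step 1: r1 = 0 - 6 = -6 — same as recorded.
Step 2: r2 = -8 - 6 = -14 — matches.
Step 3: r1 = -6 + 6 = 0 — confirmed correct.
Step 4: r3 = 6 - -14 = 20 — consistent with the trace.
Step 5: r1 = 0 * -14 = 0 — in agreement.
Step 6: r3 = 20 + 0 = 20 — in agreement.
Step 7: r3 = -(20) = -20 — checks out.
Step 8: r1 = 0 + -14 = -14 — the entry is off here.
That makes step 8 the first incorrect line — r1 = -14 is what it should show.

step 8, r1 = -14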